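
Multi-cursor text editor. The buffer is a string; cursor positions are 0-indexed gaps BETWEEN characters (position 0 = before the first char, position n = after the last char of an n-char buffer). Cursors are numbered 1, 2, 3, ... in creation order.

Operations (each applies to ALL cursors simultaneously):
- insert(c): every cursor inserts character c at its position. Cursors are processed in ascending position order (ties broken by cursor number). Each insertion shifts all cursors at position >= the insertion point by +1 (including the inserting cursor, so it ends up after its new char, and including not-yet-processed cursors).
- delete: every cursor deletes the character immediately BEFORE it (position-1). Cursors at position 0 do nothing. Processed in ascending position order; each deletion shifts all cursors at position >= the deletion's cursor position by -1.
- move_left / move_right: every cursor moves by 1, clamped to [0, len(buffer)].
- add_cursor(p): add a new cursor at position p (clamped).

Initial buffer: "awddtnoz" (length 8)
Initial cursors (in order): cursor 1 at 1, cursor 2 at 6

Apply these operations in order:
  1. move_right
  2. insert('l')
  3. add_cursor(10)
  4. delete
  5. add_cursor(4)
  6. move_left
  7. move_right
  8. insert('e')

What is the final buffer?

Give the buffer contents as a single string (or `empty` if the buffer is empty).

After op 1 (move_right): buffer="awddtnoz" (len 8), cursors c1@2 c2@7, authorship ........
After op 2 (insert('l')): buffer="awlddtnolz" (len 10), cursors c1@3 c2@9, authorship ..1.....2.
After op 3 (add_cursor(10)): buffer="awlddtnolz" (len 10), cursors c1@3 c2@9 c3@10, authorship ..1.....2.
After op 4 (delete): buffer="awddtno" (len 7), cursors c1@2 c2@7 c3@7, authorship .......
After op 5 (add_cursor(4)): buffer="awddtno" (len 7), cursors c1@2 c4@4 c2@7 c3@7, authorship .......
After op 6 (move_left): buffer="awddtno" (len 7), cursors c1@1 c4@3 c2@6 c3@6, authorship .......
After op 7 (move_right): buffer="awddtno" (len 7), cursors c1@2 c4@4 c2@7 c3@7, authorship .......
After op 8 (insert('e')): buffer="aweddetnoee" (len 11), cursors c1@3 c4@6 c2@11 c3@11, authorship ..1..4...23

Answer: aweddetnoee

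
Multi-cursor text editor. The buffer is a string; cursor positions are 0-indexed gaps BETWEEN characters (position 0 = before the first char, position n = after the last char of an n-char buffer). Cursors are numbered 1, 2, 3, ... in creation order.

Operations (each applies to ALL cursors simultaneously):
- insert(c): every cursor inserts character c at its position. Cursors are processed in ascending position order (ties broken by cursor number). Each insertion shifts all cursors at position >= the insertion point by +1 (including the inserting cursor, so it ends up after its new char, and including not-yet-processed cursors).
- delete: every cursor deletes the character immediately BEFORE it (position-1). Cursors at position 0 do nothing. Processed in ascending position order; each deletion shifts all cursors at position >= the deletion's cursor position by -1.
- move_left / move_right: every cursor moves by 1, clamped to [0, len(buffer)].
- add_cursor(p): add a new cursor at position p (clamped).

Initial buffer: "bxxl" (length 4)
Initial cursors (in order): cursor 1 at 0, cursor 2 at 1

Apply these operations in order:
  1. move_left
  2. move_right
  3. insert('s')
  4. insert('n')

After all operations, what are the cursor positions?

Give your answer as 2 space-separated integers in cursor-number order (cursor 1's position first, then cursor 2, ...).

Answer: 5 5

Derivation:
After op 1 (move_left): buffer="bxxl" (len 4), cursors c1@0 c2@0, authorship ....
After op 2 (move_right): buffer="bxxl" (len 4), cursors c1@1 c2@1, authorship ....
After op 3 (insert('s')): buffer="bssxxl" (len 6), cursors c1@3 c2@3, authorship .12...
After op 4 (insert('n')): buffer="bssnnxxl" (len 8), cursors c1@5 c2@5, authorship .1212...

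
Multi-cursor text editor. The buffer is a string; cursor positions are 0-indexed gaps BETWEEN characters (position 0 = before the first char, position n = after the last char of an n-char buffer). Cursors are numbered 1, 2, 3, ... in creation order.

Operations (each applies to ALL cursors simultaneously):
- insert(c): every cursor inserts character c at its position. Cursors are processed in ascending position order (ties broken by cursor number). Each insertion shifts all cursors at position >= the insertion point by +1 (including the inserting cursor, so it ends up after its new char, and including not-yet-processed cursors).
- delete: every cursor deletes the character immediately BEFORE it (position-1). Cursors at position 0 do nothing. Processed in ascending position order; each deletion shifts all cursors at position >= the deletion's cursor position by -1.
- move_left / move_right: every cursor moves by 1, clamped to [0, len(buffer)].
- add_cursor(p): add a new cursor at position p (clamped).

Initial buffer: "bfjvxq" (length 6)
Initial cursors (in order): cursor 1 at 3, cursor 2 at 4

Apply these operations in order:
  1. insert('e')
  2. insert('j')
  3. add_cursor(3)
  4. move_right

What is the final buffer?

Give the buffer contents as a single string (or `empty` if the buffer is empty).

Answer: bfjejvejxq

Derivation:
After op 1 (insert('e')): buffer="bfjevexq" (len 8), cursors c1@4 c2@6, authorship ...1.2..
After op 2 (insert('j')): buffer="bfjejvejxq" (len 10), cursors c1@5 c2@8, authorship ...11.22..
After op 3 (add_cursor(3)): buffer="bfjejvejxq" (len 10), cursors c3@3 c1@5 c2@8, authorship ...11.22..
After op 4 (move_right): buffer="bfjejvejxq" (len 10), cursors c3@4 c1@6 c2@9, authorship ...11.22..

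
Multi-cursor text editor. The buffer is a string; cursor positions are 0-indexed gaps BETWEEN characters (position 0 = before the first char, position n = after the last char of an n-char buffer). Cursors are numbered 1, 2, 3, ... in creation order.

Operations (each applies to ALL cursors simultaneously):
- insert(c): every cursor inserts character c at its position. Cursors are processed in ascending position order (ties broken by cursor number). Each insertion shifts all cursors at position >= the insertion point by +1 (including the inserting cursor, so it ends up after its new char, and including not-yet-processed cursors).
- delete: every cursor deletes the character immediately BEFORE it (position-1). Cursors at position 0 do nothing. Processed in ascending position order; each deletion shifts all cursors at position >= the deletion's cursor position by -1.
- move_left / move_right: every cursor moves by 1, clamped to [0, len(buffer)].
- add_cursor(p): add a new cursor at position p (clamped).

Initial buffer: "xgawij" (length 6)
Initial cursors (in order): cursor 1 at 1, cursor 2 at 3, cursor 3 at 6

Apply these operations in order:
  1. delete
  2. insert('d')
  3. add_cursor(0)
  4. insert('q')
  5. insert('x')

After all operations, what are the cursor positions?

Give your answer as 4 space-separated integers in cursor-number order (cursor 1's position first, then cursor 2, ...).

Answer: 5 9 14 2

Derivation:
After op 1 (delete): buffer="gwi" (len 3), cursors c1@0 c2@1 c3@3, authorship ...
After op 2 (insert('d')): buffer="dgdwid" (len 6), cursors c1@1 c2@3 c3@6, authorship 1.2..3
After op 3 (add_cursor(0)): buffer="dgdwid" (len 6), cursors c4@0 c1@1 c2@3 c3@6, authorship 1.2..3
After op 4 (insert('q')): buffer="qdqgdqwidq" (len 10), cursors c4@1 c1@3 c2@6 c3@10, authorship 411.22..33
After op 5 (insert('x')): buffer="qxdqxgdqxwidqx" (len 14), cursors c4@2 c1@5 c2@9 c3@14, authorship 44111.222..333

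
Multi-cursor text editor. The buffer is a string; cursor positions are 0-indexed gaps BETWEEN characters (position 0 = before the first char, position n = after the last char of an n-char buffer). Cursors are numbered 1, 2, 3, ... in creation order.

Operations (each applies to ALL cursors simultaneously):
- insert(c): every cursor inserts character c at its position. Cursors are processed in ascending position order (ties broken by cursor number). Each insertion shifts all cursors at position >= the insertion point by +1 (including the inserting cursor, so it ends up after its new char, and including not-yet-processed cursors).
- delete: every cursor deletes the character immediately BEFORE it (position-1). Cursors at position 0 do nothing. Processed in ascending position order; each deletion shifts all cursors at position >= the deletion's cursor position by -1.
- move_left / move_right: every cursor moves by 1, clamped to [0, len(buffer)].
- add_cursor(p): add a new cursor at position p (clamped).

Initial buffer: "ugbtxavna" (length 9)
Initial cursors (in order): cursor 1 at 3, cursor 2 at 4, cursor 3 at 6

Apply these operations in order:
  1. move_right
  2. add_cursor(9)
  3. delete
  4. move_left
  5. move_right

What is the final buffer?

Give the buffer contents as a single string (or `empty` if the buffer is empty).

Answer: ugban

Derivation:
After op 1 (move_right): buffer="ugbtxavna" (len 9), cursors c1@4 c2@5 c3@7, authorship .........
After op 2 (add_cursor(9)): buffer="ugbtxavna" (len 9), cursors c1@4 c2@5 c3@7 c4@9, authorship .........
After op 3 (delete): buffer="ugban" (len 5), cursors c1@3 c2@3 c3@4 c4@5, authorship .....
After op 4 (move_left): buffer="ugban" (len 5), cursors c1@2 c2@2 c3@3 c4@4, authorship .....
After op 5 (move_right): buffer="ugban" (len 5), cursors c1@3 c2@3 c3@4 c4@5, authorship .....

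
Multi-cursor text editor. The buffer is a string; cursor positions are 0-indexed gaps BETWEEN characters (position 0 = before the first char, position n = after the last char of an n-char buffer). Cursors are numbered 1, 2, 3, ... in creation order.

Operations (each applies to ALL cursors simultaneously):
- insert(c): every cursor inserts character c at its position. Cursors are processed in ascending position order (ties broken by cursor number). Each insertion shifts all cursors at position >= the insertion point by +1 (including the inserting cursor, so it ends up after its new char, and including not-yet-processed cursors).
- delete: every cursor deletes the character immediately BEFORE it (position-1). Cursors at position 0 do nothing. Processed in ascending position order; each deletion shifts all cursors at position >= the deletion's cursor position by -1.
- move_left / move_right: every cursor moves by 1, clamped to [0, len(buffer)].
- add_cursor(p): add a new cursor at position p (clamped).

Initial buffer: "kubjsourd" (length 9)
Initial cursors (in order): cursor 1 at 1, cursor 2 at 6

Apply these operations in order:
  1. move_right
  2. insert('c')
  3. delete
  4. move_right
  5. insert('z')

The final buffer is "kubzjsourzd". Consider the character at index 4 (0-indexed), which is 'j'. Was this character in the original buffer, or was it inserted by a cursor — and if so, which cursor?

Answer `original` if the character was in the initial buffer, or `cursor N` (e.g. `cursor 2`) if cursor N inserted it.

After op 1 (move_right): buffer="kubjsourd" (len 9), cursors c1@2 c2@7, authorship .........
After op 2 (insert('c')): buffer="kucbjsoucrd" (len 11), cursors c1@3 c2@9, authorship ..1.....2..
After op 3 (delete): buffer="kubjsourd" (len 9), cursors c1@2 c2@7, authorship .........
After op 4 (move_right): buffer="kubjsourd" (len 9), cursors c1@3 c2@8, authorship .........
After op 5 (insert('z')): buffer="kubzjsourzd" (len 11), cursors c1@4 c2@10, authorship ...1.....2.
Authorship (.=original, N=cursor N): . . . 1 . . . . . 2 .
Index 4: author = original

Answer: original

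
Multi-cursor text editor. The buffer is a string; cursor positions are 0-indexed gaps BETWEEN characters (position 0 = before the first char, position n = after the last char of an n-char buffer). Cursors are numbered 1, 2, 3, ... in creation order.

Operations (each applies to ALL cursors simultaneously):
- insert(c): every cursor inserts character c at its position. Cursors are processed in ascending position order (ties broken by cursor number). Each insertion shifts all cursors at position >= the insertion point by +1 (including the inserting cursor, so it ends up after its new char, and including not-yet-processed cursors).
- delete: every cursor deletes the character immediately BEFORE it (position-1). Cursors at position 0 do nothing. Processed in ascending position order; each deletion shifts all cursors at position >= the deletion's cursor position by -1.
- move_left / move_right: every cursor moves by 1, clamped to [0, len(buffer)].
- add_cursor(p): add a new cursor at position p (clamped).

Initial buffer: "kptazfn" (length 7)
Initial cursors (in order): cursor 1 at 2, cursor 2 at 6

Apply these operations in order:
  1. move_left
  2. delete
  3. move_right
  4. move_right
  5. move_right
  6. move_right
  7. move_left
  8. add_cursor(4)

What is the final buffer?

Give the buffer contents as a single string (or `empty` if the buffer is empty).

After op 1 (move_left): buffer="kptazfn" (len 7), cursors c1@1 c2@5, authorship .......
After op 2 (delete): buffer="ptafn" (len 5), cursors c1@0 c2@3, authorship .....
After op 3 (move_right): buffer="ptafn" (len 5), cursors c1@1 c2@4, authorship .....
After op 4 (move_right): buffer="ptafn" (len 5), cursors c1@2 c2@5, authorship .....
After op 5 (move_right): buffer="ptafn" (len 5), cursors c1@3 c2@5, authorship .....
After op 6 (move_right): buffer="ptafn" (len 5), cursors c1@4 c2@5, authorship .....
After op 7 (move_left): buffer="ptafn" (len 5), cursors c1@3 c2@4, authorship .....
After op 8 (add_cursor(4)): buffer="ptafn" (len 5), cursors c1@3 c2@4 c3@4, authorship .....

Answer: ptafn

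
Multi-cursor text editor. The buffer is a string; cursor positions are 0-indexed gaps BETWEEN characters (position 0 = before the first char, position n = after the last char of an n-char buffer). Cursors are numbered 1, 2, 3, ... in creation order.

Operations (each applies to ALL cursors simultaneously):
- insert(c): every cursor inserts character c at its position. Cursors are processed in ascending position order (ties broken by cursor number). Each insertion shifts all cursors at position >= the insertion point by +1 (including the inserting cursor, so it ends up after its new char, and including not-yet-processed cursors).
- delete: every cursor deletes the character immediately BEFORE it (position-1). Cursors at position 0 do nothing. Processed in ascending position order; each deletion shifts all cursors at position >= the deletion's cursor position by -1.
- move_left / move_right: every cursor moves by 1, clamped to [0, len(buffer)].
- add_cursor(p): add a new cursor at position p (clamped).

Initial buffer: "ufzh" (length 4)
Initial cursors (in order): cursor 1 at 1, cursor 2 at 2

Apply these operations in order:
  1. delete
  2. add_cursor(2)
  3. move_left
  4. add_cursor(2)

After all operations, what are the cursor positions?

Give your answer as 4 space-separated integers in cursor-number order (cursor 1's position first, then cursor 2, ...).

Answer: 0 0 1 2

Derivation:
After op 1 (delete): buffer="zh" (len 2), cursors c1@0 c2@0, authorship ..
After op 2 (add_cursor(2)): buffer="zh" (len 2), cursors c1@0 c2@0 c3@2, authorship ..
After op 3 (move_left): buffer="zh" (len 2), cursors c1@0 c2@0 c3@1, authorship ..
After op 4 (add_cursor(2)): buffer="zh" (len 2), cursors c1@0 c2@0 c3@1 c4@2, authorship ..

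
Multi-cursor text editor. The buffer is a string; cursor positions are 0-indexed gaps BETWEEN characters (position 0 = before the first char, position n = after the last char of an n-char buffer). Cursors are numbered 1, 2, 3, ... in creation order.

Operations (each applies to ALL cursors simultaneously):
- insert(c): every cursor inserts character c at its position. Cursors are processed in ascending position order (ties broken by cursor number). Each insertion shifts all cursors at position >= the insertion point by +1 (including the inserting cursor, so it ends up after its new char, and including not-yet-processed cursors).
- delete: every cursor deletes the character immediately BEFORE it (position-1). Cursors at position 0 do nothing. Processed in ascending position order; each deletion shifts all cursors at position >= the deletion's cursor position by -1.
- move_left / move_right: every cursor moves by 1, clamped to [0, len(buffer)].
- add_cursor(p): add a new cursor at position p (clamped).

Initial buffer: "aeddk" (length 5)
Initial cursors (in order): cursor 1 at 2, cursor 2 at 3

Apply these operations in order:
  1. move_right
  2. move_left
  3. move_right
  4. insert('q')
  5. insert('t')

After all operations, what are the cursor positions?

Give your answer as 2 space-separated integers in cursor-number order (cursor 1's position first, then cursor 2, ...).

After op 1 (move_right): buffer="aeddk" (len 5), cursors c1@3 c2@4, authorship .....
After op 2 (move_left): buffer="aeddk" (len 5), cursors c1@2 c2@3, authorship .....
After op 3 (move_right): buffer="aeddk" (len 5), cursors c1@3 c2@4, authorship .....
After op 4 (insert('q')): buffer="aedqdqk" (len 7), cursors c1@4 c2@6, authorship ...1.2.
After op 5 (insert('t')): buffer="aedqtdqtk" (len 9), cursors c1@5 c2@8, authorship ...11.22.

Answer: 5 8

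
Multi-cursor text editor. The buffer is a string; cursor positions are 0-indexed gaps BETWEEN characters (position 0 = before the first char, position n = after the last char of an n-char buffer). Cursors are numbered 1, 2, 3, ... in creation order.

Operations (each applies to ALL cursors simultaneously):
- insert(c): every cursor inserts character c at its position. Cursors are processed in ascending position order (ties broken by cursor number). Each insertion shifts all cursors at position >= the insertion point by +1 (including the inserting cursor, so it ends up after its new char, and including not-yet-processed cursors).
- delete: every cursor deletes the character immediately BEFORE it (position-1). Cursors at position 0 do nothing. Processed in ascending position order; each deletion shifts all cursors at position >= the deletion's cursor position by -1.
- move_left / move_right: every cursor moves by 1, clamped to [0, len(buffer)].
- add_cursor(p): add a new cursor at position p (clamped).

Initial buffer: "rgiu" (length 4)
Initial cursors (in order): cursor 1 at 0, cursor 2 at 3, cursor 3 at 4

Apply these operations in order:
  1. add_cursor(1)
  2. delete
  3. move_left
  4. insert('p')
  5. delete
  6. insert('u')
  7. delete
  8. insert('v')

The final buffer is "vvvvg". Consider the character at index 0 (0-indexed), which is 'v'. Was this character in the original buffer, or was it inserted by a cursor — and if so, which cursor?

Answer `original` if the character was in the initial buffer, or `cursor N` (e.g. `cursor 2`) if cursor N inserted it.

Answer: cursor 1

Derivation:
After op 1 (add_cursor(1)): buffer="rgiu" (len 4), cursors c1@0 c4@1 c2@3 c3@4, authorship ....
After op 2 (delete): buffer="g" (len 1), cursors c1@0 c4@0 c2@1 c3@1, authorship .
After op 3 (move_left): buffer="g" (len 1), cursors c1@0 c2@0 c3@0 c4@0, authorship .
After op 4 (insert('p')): buffer="ppppg" (len 5), cursors c1@4 c2@4 c3@4 c4@4, authorship 1234.
After op 5 (delete): buffer="g" (len 1), cursors c1@0 c2@0 c3@0 c4@0, authorship .
After op 6 (insert('u')): buffer="uuuug" (len 5), cursors c1@4 c2@4 c3@4 c4@4, authorship 1234.
After op 7 (delete): buffer="g" (len 1), cursors c1@0 c2@0 c3@0 c4@0, authorship .
After op 8 (insert('v')): buffer="vvvvg" (len 5), cursors c1@4 c2@4 c3@4 c4@4, authorship 1234.
Authorship (.=original, N=cursor N): 1 2 3 4 .
Index 0: author = 1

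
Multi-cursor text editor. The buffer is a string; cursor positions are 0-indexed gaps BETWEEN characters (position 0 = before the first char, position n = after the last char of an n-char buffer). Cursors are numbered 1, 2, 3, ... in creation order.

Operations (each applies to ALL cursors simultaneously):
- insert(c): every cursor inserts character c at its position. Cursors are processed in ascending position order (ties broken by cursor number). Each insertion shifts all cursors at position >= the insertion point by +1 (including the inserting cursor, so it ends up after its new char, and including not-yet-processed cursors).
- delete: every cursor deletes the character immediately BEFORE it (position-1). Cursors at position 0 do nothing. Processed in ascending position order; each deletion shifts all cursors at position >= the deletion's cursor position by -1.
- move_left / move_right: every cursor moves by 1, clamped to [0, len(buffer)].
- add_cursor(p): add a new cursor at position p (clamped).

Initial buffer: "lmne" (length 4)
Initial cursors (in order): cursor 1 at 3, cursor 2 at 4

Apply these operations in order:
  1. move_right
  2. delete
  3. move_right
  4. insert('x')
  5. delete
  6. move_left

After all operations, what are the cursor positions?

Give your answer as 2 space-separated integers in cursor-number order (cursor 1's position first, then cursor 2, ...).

After op 1 (move_right): buffer="lmne" (len 4), cursors c1@4 c2@4, authorship ....
After op 2 (delete): buffer="lm" (len 2), cursors c1@2 c2@2, authorship ..
After op 3 (move_right): buffer="lm" (len 2), cursors c1@2 c2@2, authorship ..
After op 4 (insert('x')): buffer="lmxx" (len 4), cursors c1@4 c2@4, authorship ..12
After op 5 (delete): buffer="lm" (len 2), cursors c1@2 c2@2, authorship ..
After op 6 (move_left): buffer="lm" (len 2), cursors c1@1 c2@1, authorship ..

Answer: 1 1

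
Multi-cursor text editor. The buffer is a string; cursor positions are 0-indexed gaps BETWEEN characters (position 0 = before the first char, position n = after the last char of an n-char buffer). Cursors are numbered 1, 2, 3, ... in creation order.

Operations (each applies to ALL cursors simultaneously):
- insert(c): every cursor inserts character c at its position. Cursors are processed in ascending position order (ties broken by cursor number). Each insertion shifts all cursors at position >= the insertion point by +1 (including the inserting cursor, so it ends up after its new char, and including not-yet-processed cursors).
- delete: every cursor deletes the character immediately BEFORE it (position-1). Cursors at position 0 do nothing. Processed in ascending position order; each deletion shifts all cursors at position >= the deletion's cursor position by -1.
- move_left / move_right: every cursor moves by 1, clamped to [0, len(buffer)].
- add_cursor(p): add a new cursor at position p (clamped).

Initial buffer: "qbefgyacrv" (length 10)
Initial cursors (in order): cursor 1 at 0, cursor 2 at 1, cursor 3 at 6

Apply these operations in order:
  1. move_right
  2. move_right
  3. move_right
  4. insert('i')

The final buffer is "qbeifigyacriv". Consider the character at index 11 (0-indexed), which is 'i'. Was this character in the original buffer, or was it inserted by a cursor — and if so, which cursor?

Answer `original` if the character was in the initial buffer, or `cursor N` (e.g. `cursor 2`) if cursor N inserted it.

After op 1 (move_right): buffer="qbefgyacrv" (len 10), cursors c1@1 c2@2 c3@7, authorship ..........
After op 2 (move_right): buffer="qbefgyacrv" (len 10), cursors c1@2 c2@3 c3@8, authorship ..........
After op 3 (move_right): buffer="qbefgyacrv" (len 10), cursors c1@3 c2@4 c3@9, authorship ..........
After op 4 (insert('i')): buffer="qbeifigyacriv" (len 13), cursors c1@4 c2@6 c3@12, authorship ...1.2.....3.
Authorship (.=original, N=cursor N): . . . 1 . 2 . . . . . 3 .
Index 11: author = 3

Answer: cursor 3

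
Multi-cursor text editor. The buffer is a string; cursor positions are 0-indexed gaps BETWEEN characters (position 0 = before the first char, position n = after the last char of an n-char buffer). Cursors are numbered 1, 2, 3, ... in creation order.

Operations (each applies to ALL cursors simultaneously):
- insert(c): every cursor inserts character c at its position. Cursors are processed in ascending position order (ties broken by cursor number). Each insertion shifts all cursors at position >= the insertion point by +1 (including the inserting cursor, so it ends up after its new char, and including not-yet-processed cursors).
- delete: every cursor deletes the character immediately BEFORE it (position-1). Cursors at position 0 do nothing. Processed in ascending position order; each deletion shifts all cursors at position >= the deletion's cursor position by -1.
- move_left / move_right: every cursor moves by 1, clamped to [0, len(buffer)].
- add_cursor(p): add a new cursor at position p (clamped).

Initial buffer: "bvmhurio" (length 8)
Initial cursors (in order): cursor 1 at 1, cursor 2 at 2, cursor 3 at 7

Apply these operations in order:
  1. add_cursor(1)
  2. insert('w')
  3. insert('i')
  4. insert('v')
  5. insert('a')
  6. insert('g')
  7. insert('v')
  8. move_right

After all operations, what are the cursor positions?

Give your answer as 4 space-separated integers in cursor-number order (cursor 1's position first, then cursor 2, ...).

After op 1 (add_cursor(1)): buffer="bvmhurio" (len 8), cursors c1@1 c4@1 c2@2 c3@7, authorship ........
After op 2 (insert('w')): buffer="bwwvwmhuriwo" (len 12), cursors c1@3 c4@3 c2@5 c3@11, authorship .14.2.....3.
After op 3 (insert('i')): buffer="bwwiivwimhuriwio" (len 16), cursors c1@5 c4@5 c2@8 c3@15, authorship .1414.22.....33.
After op 4 (insert('v')): buffer="bwwiivvvwivmhuriwivo" (len 20), cursors c1@7 c4@7 c2@11 c3@19, authorship .141414.222.....333.
After op 5 (insert('a')): buffer="bwwiivvaavwivamhuriwivao" (len 24), cursors c1@9 c4@9 c2@14 c3@23, authorship .14141414.2222.....3333.
After op 6 (insert('g')): buffer="bwwiivvaaggvwivagmhuriwivago" (len 28), cursors c1@11 c4@11 c2@17 c3@27, authorship .1414141414.22222.....33333.
After op 7 (insert('v')): buffer="bwwiivvaaggvvvwivagvmhuriwivagvo" (len 32), cursors c1@13 c4@13 c2@20 c3@31, authorship .141414141414.222222.....333333.
After op 8 (move_right): buffer="bwwiivvaaggvvvwivagvmhuriwivagvo" (len 32), cursors c1@14 c4@14 c2@21 c3@32, authorship .141414141414.222222.....333333.

Answer: 14 21 32 14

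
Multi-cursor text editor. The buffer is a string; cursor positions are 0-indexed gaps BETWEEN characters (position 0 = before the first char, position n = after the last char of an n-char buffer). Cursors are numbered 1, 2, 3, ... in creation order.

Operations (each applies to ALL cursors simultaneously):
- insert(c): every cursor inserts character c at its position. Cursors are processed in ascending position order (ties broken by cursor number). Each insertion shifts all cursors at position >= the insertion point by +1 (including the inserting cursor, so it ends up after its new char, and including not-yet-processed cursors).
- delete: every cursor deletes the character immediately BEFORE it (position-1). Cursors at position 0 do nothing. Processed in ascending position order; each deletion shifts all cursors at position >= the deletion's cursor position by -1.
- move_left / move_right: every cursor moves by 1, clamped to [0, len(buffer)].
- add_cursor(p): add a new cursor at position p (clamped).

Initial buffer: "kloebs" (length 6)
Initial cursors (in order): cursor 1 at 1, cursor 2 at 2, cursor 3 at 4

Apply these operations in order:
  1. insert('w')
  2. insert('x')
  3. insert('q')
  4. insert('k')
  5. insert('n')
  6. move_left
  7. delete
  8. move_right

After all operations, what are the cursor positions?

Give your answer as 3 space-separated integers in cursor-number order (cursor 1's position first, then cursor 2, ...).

Answer: 5 10 16

Derivation:
After op 1 (insert('w')): buffer="kwlwoewbs" (len 9), cursors c1@2 c2@4 c3@7, authorship .1.2..3..
After op 2 (insert('x')): buffer="kwxlwxoewxbs" (len 12), cursors c1@3 c2@6 c3@10, authorship .11.22..33..
After op 3 (insert('q')): buffer="kwxqlwxqoewxqbs" (len 15), cursors c1@4 c2@8 c3@13, authorship .111.222..333..
After op 4 (insert('k')): buffer="kwxqklwxqkoewxqkbs" (len 18), cursors c1@5 c2@10 c3@16, authorship .1111.2222..3333..
After op 5 (insert('n')): buffer="kwxqknlwxqknoewxqknbs" (len 21), cursors c1@6 c2@12 c3@19, authorship .11111.22222..33333..
After op 6 (move_left): buffer="kwxqknlwxqknoewxqknbs" (len 21), cursors c1@5 c2@11 c3@18, authorship .11111.22222..33333..
After op 7 (delete): buffer="kwxqnlwxqnoewxqnbs" (len 18), cursors c1@4 c2@9 c3@15, authorship .1111.2222..3333..
After op 8 (move_right): buffer="kwxqnlwxqnoewxqnbs" (len 18), cursors c1@5 c2@10 c3@16, authorship .1111.2222..3333..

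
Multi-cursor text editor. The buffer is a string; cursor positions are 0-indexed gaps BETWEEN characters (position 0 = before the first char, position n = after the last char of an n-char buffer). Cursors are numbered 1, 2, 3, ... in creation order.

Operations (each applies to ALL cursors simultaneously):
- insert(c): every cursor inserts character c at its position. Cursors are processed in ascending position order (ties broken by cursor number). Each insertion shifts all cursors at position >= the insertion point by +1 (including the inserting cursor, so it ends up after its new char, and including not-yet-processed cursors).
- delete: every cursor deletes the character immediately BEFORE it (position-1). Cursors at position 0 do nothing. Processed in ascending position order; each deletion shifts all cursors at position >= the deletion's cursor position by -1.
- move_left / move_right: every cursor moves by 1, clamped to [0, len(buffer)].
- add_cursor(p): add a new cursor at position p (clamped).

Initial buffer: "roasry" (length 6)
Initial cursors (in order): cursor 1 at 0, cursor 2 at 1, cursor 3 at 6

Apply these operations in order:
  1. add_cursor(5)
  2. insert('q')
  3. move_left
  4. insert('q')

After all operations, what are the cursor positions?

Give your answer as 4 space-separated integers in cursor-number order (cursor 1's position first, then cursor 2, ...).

Answer: 1 4 13 10

Derivation:
After op 1 (add_cursor(5)): buffer="roasry" (len 6), cursors c1@0 c2@1 c4@5 c3@6, authorship ......
After op 2 (insert('q')): buffer="qrqoasrqyq" (len 10), cursors c1@1 c2@3 c4@8 c3@10, authorship 1.2....4.3
After op 3 (move_left): buffer="qrqoasrqyq" (len 10), cursors c1@0 c2@2 c4@7 c3@9, authorship 1.2....4.3
After op 4 (insert('q')): buffer="qqrqqoasrqqyqq" (len 14), cursors c1@1 c2@4 c4@10 c3@13, authorship 11.22....44.33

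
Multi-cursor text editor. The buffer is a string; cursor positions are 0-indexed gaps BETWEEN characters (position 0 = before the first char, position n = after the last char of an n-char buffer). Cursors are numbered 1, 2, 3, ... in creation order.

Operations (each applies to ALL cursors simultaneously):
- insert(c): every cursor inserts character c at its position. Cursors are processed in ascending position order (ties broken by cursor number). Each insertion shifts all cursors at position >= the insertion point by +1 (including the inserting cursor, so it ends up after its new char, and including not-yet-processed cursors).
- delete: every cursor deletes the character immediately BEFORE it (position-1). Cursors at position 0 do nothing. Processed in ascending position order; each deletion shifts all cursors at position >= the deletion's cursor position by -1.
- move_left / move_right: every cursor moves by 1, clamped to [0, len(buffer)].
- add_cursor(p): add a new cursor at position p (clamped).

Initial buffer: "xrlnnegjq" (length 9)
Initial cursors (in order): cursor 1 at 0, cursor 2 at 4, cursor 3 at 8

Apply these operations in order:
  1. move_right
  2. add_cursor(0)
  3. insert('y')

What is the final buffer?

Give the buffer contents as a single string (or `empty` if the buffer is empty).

After op 1 (move_right): buffer="xrlnnegjq" (len 9), cursors c1@1 c2@5 c3@9, authorship .........
After op 2 (add_cursor(0)): buffer="xrlnnegjq" (len 9), cursors c4@0 c1@1 c2@5 c3@9, authorship .........
After op 3 (insert('y')): buffer="yxyrlnnyegjqy" (len 13), cursors c4@1 c1@3 c2@8 c3@13, authorship 4.1....2....3

Answer: yxyrlnnyegjqy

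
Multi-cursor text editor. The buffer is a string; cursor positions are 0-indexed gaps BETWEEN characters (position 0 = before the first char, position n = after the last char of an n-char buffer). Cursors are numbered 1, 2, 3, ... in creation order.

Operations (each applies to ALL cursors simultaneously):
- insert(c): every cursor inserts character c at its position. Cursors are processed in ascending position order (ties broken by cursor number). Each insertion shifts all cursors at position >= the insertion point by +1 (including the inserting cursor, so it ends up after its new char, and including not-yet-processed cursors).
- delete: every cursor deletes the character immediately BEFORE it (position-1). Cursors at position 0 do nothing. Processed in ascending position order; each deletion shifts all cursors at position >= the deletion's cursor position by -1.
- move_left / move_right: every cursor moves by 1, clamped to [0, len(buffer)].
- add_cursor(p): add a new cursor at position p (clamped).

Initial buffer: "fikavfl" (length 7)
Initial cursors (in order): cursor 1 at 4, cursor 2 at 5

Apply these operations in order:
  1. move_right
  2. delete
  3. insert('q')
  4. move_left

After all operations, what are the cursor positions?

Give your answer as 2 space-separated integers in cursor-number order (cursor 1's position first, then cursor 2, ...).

Answer: 5 5

Derivation:
After op 1 (move_right): buffer="fikavfl" (len 7), cursors c1@5 c2@6, authorship .......
After op 2 (delete): buffer="fikal" (len 5), cursors c1@4 c2@4, authorship .....
After op 3 (insert('q')): buffer="fikaqql" (len 7), cursors c1@6 c2@6, authorship ....12.
After op 4 (move_left): buffer="fikaqql" (len 7), cursors c1@5 c2@5, authorship ....12.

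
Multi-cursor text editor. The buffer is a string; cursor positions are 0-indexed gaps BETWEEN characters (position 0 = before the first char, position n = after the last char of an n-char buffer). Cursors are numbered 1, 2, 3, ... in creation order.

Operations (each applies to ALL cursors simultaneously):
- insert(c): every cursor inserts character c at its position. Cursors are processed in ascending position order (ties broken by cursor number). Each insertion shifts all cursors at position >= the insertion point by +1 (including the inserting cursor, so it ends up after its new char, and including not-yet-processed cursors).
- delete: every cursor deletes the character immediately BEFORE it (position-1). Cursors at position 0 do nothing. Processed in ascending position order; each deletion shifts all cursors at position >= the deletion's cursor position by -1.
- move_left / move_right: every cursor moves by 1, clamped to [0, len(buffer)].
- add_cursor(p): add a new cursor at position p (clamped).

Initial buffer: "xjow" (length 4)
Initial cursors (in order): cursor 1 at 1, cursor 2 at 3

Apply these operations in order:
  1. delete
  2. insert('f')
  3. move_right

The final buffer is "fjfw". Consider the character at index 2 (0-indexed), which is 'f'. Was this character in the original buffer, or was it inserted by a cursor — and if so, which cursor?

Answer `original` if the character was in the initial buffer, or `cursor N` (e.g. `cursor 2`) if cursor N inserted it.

Answer: cursor 2

Derivation:
After op 1 (delete): buffer="jw" (len 2), cursors c1@0 c2@1, authorship ..
After op 2 (insert('f')): buffer="fjfw" (len 4), cursors c1@1 c2@3, authorship 1.2.
After op 3 (move_right): buffer="fjfw" (len 4), cursors c1@2 c2@4, authorship 1.2.
Authorship (.=original, N=cursor N): 1 . 2 .
Index 2: author = 2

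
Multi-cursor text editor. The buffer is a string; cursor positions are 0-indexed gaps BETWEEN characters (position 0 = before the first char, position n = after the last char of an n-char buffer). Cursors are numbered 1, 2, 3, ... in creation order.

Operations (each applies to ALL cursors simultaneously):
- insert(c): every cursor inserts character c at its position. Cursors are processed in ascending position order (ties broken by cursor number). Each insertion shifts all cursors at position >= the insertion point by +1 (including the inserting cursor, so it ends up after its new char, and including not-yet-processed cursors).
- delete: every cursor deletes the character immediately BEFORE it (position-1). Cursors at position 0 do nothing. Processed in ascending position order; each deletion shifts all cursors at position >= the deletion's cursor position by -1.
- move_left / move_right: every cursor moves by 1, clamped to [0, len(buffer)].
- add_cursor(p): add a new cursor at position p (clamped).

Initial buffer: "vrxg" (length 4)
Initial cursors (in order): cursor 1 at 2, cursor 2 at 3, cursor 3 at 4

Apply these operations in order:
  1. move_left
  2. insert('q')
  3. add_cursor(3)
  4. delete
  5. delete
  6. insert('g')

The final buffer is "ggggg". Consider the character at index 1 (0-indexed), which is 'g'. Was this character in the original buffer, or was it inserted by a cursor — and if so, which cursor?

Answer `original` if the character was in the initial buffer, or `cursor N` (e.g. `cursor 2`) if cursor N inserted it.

Answer: cursor 2

Derivation:
After op 1 (move_left): buffer="vrxg" (len 4), cursors c1@1 c2@2 c3@3, authorship ....
After op 2 (insert('q')): buffer="vqrqxqg" (len 7), cursors c1@2 c2@4 c3@6, authorship .1.2.3.
After op 3 (add_cursor(3)): buffer="vqrqxqg" (len 7), cursors c1@2 c4@3 c2@4 c3@6, authorship .1.2.3.
After op 4 (delete): buffer="vxg" (len 3), cursors c1@1 c2@1 c4@1 c3@2, authorship ...
After op 5 (delete): buffer="g" (len 1), cursors c1@0 c2@0 c3@0 c4@0, authorship .
After op 6 (insert('g')): buffer="ggggg" (len 5), cursors c1@4 c2@4 c3@4 c4@4, authorship 1234.
Authorship (.=original, N=cursor N): 1 2 3 4 .
Index 1: author = 2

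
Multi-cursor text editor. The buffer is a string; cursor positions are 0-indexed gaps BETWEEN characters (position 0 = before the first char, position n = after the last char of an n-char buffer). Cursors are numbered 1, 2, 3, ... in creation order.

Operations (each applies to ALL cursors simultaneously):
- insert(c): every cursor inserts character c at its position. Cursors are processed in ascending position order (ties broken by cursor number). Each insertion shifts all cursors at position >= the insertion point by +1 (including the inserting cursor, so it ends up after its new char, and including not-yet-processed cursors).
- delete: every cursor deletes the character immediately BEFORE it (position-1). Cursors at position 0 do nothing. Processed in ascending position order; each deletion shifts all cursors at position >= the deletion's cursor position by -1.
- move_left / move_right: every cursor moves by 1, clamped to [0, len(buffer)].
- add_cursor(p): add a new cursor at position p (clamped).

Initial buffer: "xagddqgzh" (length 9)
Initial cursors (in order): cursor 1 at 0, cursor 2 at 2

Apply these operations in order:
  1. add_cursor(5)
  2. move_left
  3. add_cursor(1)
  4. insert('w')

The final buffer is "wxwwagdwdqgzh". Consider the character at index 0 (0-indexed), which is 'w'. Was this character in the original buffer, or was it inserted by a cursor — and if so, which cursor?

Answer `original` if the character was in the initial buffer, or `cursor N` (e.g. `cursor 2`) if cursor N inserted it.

After op 1 (add_cursor(5)): buffer="xagddqgzh" (len 9), cursors c1@0 c2@2 c3@5, authorship .........
After op 2 (move_left): buffer="xagddqgzh" (len 9), cursors c1@0 c2@1 c3@4, authorship .........
After op 3 (add_cursor(1)): buffer="xagddqgzh" (len 9), cursors c1@0 c2@1 c4@1 c3@4, authorship .........
After op 4 (insert('w')): buffer="wxwwagdwdqgzh" (len 13), cursors c1@1 c2@4 c4@4 c3@8, authorship 1.24...3.....
Authorship (.=original, N=cursor N): 1 . 2 4 . . . 3 . . . . .
Index 0: author = 1

Answer: cursor 1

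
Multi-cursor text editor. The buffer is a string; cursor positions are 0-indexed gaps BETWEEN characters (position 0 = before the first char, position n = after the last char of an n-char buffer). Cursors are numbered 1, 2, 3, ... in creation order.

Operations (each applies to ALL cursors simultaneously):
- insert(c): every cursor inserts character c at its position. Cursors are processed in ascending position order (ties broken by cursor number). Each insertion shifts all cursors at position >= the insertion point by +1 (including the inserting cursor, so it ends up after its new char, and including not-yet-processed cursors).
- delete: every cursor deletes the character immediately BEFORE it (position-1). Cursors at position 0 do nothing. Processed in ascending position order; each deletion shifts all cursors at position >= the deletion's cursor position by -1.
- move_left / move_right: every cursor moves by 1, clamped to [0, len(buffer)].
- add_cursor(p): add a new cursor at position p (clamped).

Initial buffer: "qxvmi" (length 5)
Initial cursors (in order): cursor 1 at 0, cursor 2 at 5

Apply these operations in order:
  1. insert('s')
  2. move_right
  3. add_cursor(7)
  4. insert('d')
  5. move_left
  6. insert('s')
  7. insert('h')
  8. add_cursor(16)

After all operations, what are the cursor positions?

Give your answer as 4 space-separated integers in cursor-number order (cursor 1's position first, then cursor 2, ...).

After op 1 (insert('s')): buffer="sqxvmis" (len 7), cursors c1@1 c2@7, authorship 1.....2
After op 2 (move_right): buffer="sqxvmis" (len 7), cursors c1@2 c2@7, authorship 1.....2
After op 3 (add_cursor(7)): buffer="sqxvmis" (len 7), cursors c1@2 c2@7 c3@7, authorship 1.....2
After op 4 (insert('d')): buffer="sqdxvmisdd" (len 10), cursors c1@3 c2@10 c3@10, authorship 1.1....223
After op 5 (move_left): buffer="sqdxvmisdd" (len 10), cursors c1@2 c2@9 c3@9, authorship 1.1....223
After op 6 (insert('s')): buffer="sqsdxvmisdssd" (len 13), cursors c1@3 c2@12 c3@12, authorship 1.11....22233
After op 7 (insert('h')): buffer="sqshdxvmisdsshhd" (len 16), cursors c1@4 c2@15 c3@15, authorship 1.111....2223233
After op 8 (add_cursor(16)): buffer="sqshdxvmisdsshhd" (len 16), cursors c1@4 c2@15 c3@15 c4@16, authorship 1.111....2223233

Answer: 4 15 15 16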